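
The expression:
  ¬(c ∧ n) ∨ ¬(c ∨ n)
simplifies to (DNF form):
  ¬c ∨ ¬n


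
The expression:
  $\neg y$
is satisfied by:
  {y: False}


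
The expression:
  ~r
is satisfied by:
  {r: False}


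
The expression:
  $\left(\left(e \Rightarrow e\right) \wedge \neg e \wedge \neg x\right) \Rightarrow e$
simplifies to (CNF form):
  $e \vee x$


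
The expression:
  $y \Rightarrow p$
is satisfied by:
  {p: True, y: False}
  {y: False, p: False}
  {y: True, p: True}


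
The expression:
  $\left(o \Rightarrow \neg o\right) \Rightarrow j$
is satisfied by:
  {o: True, j: True}
  {o: True, j: False}
  {j: True, o: False}


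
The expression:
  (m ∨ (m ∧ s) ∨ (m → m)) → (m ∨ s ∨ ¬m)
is always true.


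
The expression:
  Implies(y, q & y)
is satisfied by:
  {q: True, y: False}
  {y: False, q: False}
  {y: True, q: True}


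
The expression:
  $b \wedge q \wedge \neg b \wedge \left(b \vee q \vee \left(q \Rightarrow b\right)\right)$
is never true.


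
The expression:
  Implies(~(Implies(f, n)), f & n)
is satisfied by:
  {n: True, f: False}
  {f: False, n: False}
  {f: True, n: True}


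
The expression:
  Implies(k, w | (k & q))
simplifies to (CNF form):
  q | w | ~k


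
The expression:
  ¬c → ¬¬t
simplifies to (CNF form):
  c ∨ t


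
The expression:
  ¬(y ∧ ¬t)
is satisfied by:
  {t: True, y: False}
  {y: False, t: False}
  {y: True, t: True}


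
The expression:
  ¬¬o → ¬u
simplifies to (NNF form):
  ¬o ∨ ¬u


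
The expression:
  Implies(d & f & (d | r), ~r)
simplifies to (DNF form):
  ~d | ~f | ~r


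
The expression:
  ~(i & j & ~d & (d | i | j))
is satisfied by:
  {d: True, i: False, j: False}
  {d: False, i: False, j: False}
  {j: True, d: True, i: False}
  {j: True, d: False, i: False}
  {i: True, d: True, j: False}
  {i: True, d: False, j: False}
  {i: True, j: True, d: True}


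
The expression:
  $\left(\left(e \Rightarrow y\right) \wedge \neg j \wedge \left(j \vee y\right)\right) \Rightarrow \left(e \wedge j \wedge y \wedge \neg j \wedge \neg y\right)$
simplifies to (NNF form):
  $j \vee \neg y$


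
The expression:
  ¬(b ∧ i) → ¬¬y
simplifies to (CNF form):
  (b ∨ y) ∧ (i ∨ y)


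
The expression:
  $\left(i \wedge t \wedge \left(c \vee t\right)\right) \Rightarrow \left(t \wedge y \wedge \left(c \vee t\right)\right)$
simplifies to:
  $y \vee \neg i \vee \neg t$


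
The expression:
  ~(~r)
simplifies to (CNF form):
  r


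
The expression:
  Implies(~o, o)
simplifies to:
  o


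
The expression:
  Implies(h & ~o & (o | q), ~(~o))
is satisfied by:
  {o: True, h: False, q: False}
  {h: False, q: False, o: False}
  {o: True, q: True, h: False}
  {q: True, h: False, o: False}
  {o: True, h: True, q: False}
  {h: True, o: False, q: False}
  {o: True, q: True, h: True}


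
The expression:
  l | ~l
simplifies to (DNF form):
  True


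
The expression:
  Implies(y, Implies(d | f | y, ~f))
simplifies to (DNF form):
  ~f | ~y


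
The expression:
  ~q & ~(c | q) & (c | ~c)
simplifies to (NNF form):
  ~c & ~q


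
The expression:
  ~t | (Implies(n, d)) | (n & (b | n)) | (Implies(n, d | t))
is always true.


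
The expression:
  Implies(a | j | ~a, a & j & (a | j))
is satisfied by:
  {a: True, j: True}


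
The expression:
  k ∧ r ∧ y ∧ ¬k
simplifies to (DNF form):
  False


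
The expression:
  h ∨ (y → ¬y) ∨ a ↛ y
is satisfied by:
  {h: True, y: False}
  {y: False, h: False}
  {y: True, h: True}


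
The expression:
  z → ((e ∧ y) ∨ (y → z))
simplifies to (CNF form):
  True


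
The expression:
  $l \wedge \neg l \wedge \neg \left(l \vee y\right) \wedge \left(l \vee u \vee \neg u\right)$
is never true.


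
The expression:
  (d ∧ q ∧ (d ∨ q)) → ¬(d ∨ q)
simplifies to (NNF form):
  ¬d ∨ ¬q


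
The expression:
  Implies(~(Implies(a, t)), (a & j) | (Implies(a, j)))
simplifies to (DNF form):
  j | t | ~a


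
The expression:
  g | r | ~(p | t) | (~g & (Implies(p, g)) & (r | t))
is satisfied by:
  {r: True, g: True, p: False}
  {r: True, p: False, g: False}
  {g: True, p: False, r: False}
  {g: False, p: False, r: False}
  {r: True, g: True, p: True}
  {r: True, p: True, g: False}
  {g: True, p: True, r: False}


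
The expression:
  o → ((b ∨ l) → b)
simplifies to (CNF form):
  b ∨ ¬l ∨ ¬o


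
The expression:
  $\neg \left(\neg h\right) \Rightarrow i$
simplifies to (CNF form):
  $i \vee \neg h$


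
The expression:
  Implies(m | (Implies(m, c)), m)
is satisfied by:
  {m: True}


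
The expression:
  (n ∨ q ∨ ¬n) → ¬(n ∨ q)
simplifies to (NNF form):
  ¬n ∧ ¬q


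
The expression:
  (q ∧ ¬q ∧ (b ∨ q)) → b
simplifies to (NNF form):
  True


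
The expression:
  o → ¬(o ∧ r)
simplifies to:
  ¬o ∨ ¬r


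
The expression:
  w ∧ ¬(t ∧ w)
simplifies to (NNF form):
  w ∧ ¬t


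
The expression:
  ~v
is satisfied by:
  {v: False}


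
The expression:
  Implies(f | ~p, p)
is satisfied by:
  {p: True}


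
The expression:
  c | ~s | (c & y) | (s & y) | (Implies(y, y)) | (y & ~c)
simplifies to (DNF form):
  True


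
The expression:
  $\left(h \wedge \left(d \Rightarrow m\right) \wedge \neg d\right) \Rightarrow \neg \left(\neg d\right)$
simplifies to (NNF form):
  $d \vee \neg h$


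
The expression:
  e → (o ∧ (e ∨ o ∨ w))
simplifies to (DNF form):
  o ∨ ¬e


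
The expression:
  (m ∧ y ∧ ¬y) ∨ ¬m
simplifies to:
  ¬m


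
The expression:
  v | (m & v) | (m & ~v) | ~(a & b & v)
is always true.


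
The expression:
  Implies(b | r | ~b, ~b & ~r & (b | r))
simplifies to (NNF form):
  False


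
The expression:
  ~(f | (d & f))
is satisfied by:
  {f: False}


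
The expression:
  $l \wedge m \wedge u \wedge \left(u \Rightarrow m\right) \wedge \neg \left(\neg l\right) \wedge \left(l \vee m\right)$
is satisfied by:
  {m: True, u: True, l: True}


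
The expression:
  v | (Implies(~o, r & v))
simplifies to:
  o | v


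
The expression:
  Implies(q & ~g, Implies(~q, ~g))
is always true.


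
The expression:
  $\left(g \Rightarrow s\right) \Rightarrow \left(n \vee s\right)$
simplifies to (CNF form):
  $g \vee n \vee s$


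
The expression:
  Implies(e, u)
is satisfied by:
  {u: True, e: False}
  {e: False, u: False}
  {e: True, u: True}


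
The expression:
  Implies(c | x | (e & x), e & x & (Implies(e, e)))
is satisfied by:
  {e: True, c: False, x: False}
  {e: False, c: False, x: False}
  {x: True, e: True, c: False}
  {x: True, c: True, e: True}


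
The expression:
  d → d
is always true.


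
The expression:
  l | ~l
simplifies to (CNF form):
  True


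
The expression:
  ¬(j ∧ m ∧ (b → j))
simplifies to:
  ¬j ∨ ¬m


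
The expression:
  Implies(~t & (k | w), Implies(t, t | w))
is always true.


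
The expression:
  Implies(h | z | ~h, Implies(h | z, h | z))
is always true.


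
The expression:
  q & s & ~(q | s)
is never true.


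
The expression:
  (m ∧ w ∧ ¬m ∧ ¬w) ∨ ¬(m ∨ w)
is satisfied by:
  {w: False, m: False}


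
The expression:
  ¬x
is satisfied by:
  {x: False}


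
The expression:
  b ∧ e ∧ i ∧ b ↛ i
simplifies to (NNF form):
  False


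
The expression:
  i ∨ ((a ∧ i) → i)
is always true.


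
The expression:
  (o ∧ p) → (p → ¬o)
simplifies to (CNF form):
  ¬o ∨ ¬p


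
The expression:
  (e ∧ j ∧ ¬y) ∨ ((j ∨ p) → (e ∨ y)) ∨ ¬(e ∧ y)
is always true.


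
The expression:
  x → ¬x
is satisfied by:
  {x: False}


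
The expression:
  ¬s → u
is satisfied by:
  {u: True, s: True}
  {u: True, s: False}
  {s: True, u: False}


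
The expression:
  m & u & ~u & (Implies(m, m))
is never true.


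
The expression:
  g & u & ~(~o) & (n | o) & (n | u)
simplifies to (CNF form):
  g & o & u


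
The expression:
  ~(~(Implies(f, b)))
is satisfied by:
  {b: True, f: False}
  {f: False, b: False}
  {f: True, b: True}


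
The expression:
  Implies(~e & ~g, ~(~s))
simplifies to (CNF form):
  e | g | s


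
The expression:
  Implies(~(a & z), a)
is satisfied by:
  {a: True}


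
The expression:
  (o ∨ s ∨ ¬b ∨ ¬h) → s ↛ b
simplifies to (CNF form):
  (b ∨ s) ∧ (h ∨ s) ∧ (s ∨ ¬o) ∧ (¬b ∨ ¬s)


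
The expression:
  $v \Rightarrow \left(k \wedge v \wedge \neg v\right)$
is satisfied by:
  {v: False}


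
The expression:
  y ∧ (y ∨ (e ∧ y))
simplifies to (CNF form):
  y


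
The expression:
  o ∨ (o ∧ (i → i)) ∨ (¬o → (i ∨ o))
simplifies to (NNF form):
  i ∨ o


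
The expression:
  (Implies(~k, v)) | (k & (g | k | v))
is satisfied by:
  {k: True, v: True}
  {k: True, v: False}
  {v: True, k: False}


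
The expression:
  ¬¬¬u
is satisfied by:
  {u: False}


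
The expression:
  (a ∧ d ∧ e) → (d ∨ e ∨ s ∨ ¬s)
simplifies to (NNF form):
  True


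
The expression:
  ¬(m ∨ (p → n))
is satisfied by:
  {p: True, n: False, m: False}


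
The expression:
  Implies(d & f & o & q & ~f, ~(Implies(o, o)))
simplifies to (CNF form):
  True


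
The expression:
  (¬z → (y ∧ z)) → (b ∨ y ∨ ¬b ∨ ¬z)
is always true.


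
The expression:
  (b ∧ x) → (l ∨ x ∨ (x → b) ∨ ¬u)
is always true.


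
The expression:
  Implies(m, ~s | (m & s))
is always true.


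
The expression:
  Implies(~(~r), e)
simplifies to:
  e | ~r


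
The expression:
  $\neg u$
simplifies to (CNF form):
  $\neg u$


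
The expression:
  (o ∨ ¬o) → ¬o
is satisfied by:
  {o: False}


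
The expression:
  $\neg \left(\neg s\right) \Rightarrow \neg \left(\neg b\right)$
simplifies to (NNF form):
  $b \vee \neg s$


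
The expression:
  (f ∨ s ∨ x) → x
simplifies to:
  x ∨ (¬f ∧ ¬s)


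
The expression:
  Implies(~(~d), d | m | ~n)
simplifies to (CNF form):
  True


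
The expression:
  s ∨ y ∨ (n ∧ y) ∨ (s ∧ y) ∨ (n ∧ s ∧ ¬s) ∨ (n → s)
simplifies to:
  s ∨ y ∨ ¬n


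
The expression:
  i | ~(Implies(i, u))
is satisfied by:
  {i: True}


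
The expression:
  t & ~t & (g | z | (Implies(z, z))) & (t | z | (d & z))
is never true.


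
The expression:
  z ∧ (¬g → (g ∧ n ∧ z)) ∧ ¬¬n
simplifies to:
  g ∧ n ∧ z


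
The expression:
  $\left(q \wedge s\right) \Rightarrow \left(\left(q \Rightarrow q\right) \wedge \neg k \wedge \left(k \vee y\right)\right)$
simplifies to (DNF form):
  $\left(y \wedge \neg k\right) \vee \neg q \vee \neg s$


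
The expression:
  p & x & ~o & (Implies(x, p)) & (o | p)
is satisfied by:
  {p: True, x: True, o: False}


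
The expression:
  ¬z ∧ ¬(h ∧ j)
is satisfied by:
  {h: False, z: False, j: False}
  {j: True, h: False, z: False}
  {h: True, j: False, z: False}


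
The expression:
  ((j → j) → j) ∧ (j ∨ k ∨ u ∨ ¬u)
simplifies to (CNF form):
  j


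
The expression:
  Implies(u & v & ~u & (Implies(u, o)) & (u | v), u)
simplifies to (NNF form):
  True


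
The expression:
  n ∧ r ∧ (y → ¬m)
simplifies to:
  n ∧ r ∧ (¬m ∨ ¬y)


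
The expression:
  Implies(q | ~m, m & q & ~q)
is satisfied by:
  {m: True, q: False}


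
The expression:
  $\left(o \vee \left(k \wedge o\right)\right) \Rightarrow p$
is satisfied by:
  {p: True, o: False}
  {o: False, p: False}
  {o: True, p: True}


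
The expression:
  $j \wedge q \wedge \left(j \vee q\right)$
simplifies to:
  $j \wedge q$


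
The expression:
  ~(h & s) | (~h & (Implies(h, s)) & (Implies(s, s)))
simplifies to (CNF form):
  ~h | ~s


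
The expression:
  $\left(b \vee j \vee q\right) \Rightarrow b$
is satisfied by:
  {b: True, q: False, j: False}
  {j: True, b: True, q: False}
  {b: True, q: True, j: False}
  {j: True, b: True, q: True}
  {j: False, q: False, b: False}


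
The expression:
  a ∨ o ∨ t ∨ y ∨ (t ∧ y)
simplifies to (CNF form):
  a ∨ o ∨ t ∨ y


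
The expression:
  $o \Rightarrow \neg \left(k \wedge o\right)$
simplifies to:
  $\neg k \vee \neg o$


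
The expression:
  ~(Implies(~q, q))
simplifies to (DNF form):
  ~q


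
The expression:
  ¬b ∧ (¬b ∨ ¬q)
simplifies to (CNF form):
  ¬b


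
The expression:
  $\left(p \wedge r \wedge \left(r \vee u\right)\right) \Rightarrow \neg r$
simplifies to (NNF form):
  $\neg p \vee \neg r$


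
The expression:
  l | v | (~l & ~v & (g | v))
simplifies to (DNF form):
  g | l | v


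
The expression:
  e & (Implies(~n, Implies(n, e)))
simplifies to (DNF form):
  e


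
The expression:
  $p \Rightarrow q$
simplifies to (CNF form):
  $q \vee \neg p$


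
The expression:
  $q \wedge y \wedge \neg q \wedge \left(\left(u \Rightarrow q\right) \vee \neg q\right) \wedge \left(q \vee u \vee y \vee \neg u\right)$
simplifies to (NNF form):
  $\text{False}$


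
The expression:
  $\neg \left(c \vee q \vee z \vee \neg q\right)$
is never true.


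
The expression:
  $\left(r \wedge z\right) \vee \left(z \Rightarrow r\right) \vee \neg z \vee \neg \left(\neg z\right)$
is always true.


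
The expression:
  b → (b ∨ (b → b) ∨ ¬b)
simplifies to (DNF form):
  True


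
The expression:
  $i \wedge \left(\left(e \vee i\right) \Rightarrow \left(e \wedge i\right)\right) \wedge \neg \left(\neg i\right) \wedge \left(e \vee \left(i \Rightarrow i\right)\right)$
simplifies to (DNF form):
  $e \wedge i$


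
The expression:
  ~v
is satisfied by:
  {v: False}


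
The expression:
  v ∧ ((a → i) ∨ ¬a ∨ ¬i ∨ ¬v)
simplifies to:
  v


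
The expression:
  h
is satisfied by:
  {h: True}


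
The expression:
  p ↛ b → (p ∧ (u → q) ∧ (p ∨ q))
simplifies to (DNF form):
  b ∨ q ∨ ¬p ∨ ¬u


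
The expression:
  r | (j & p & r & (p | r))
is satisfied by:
  {r: True}


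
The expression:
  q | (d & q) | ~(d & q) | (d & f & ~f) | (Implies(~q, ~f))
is always true.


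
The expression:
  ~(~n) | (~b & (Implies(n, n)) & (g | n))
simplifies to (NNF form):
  n | (g & ~b)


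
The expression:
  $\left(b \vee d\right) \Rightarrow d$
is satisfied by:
  {d: True, b: False}
  {b: False, d: False}
  {b: True, d: True}


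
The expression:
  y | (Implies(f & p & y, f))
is always true.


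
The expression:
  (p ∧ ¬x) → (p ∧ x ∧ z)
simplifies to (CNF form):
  x ∨ ¬p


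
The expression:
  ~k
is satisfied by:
  {k: False}


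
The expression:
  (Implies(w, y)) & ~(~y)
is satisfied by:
  {y: True}


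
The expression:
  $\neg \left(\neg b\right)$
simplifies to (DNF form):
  $b$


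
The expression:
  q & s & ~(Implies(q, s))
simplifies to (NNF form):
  False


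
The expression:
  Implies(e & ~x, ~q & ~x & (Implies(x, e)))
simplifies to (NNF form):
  x | ~e | ~q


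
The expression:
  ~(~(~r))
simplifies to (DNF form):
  ~r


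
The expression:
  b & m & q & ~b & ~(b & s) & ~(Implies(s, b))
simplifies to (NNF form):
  False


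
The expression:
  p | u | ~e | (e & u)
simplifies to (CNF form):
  p | u | ~e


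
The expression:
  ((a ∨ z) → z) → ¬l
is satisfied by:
  {a: True, z: False, l: False}
  {z: False, l: False, a: False}
  {a: True, z: True, l: False}
  {z: True, a: False, l: False}
  {l: True, a: True, z: False}


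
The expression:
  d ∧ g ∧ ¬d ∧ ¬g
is never true.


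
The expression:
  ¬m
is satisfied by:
  {m: False}


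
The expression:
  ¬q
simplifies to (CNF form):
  ¬q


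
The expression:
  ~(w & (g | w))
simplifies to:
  ~w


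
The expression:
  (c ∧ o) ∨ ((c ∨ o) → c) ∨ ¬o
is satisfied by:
  {c: True, o: False}
  {o: False, c: False}
  {o: True, c: True}


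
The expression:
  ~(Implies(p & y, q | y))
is never true.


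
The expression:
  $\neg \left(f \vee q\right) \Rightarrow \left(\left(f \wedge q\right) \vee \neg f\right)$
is always true.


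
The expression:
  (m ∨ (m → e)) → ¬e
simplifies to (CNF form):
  ¬e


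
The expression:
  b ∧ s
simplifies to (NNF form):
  b ∧ s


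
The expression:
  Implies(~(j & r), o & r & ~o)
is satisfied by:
  {r: True, j: True}


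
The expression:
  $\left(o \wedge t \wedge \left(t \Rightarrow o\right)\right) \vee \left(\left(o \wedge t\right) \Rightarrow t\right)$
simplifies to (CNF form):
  $\text{True}$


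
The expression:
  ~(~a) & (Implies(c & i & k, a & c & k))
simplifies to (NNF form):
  a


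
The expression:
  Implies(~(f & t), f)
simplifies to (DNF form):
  f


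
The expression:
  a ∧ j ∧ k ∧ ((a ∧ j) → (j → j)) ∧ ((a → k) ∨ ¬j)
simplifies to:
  a ∧ j ∧ k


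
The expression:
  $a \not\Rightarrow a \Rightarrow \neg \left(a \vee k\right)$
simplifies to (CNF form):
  $\text{True}$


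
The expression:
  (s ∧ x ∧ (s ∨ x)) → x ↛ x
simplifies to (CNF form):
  ¬s ∨ ¬x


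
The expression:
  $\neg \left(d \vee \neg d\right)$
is never true.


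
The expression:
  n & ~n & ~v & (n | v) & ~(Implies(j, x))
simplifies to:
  False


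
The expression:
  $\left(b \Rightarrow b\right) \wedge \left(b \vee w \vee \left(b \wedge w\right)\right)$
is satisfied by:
  {b: True, w: True}
  {b: True, w: False}
  {w: True, b: False}


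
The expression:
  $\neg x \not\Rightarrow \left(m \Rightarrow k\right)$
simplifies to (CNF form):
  $m \wedge \neg k \wedge \neg x$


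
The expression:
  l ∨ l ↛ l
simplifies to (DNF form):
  l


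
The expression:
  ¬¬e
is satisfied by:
  {e: True}


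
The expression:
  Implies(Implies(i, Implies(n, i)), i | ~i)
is always true.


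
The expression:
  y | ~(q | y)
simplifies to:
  y | ~q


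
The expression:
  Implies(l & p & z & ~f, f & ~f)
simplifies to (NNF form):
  f | ~l | ~p | ~z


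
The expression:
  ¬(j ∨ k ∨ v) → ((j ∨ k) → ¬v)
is always true.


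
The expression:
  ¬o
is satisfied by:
  {o: False}


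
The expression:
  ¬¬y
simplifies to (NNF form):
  y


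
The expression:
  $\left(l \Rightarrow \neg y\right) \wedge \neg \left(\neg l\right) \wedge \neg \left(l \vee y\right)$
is never true.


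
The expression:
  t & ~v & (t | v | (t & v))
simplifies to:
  t & ~v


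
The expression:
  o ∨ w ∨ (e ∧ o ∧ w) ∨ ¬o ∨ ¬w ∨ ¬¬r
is always true.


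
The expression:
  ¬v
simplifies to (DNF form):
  ¬v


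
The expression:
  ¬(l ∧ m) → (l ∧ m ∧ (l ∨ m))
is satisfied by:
  {m: True, l: True}


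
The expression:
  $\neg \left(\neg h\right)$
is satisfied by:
  {h: True}


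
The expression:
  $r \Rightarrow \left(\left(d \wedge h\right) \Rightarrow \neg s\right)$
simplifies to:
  $\neg d \vee \neg h \vee \neg r \vee \neg s$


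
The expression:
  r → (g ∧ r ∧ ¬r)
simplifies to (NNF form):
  ¬r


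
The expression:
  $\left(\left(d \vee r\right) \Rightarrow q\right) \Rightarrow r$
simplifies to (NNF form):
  $r \vee \left(d \wedge \neg q\right)$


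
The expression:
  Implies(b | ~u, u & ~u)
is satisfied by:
  {u: True, b: False}


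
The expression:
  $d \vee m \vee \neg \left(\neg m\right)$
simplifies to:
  $d \vee m$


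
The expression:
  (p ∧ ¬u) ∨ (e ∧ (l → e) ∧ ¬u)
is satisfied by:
  {e: True, p: True, u: False}
  {e: True, u: False, p: False}
  {p: True, u: False, e: False}


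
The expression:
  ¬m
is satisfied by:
  {m: False}


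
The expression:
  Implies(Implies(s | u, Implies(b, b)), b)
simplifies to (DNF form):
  b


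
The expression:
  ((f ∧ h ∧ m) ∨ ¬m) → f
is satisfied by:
  {m: True, f: True}
  {m: True, f: False}
  {f: True, m: False}


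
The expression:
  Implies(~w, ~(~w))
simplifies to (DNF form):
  w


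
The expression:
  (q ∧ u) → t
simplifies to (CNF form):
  t ∨ ¬q ∨ ¬u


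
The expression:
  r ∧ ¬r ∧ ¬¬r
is never true.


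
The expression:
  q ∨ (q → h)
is always true.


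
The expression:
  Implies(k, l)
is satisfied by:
  {l: True, k: False}
  {k: False, l: False}
  {k: True, l: True}


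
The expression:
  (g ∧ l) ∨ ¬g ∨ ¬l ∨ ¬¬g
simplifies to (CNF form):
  True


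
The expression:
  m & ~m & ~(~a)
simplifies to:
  False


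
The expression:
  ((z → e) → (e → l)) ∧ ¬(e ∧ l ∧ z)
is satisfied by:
  {l: True, e: False, z: False}
  {l: False, e: False, z: False}
  {z: True, l: True, e: False}
  {z: True, l: False, e: False}
  {e: True, l: True, z: False}


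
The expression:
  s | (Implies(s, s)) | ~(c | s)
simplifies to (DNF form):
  True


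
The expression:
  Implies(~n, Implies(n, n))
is always true.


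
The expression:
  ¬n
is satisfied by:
  {n: False}


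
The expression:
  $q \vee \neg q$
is always true.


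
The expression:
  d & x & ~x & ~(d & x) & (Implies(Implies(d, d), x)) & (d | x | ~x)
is never true.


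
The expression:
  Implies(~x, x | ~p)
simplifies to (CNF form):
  x | ~p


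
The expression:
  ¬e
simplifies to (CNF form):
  ¬e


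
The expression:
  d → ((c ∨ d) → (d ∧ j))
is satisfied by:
  {j: True, d: False}
  {d: False, j: False}
  {d: True, j: True}


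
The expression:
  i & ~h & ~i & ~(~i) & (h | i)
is never true.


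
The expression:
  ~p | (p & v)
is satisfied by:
  {v: True, p: False}
  {p: False, v: False}
  {p: True, v: True}


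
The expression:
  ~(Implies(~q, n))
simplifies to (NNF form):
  ~n & ~q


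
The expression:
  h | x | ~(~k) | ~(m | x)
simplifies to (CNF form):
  h | k | x | ~m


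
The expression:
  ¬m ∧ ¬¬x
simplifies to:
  x ∧ ¬m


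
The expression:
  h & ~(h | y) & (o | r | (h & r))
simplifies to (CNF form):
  False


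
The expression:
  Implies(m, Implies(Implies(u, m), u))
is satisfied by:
  {u: True, m: False}
  {m: False, u: False}
  {m: True, u: True}


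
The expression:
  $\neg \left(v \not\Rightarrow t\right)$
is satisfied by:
  {t: True, v: False}
  {v: False, t: False}
  {v: True, t: True}


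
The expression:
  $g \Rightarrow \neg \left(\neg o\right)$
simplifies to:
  $o \vee \neg g$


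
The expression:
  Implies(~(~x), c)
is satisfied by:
  {c: True, x: False}
  {x: False, c: False}
  {x: True, c: True}


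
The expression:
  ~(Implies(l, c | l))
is never true.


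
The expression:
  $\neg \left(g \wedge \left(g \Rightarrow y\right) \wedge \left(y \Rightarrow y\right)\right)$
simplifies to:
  $\neg g \vee \neg y$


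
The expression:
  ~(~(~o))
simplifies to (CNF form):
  ~o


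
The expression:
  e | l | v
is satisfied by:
  {v: True, l: True, e: True}
  {v: True, l: True, e: False}
  {v: True, e: True, l: False}
  {v: True, e: False, l: False}
  {l: True, e: True, v: False}
  {l: True, e: False, v: False}
  {e: True, l: False, v: False}


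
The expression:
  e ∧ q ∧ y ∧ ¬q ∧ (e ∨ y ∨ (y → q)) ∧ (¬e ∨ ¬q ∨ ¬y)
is never true.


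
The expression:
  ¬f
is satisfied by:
  {f: False}


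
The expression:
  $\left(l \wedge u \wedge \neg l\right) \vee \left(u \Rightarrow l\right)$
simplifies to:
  $l \vee \neg u$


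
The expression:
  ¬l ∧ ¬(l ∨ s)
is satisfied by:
  {l: False, s: False}


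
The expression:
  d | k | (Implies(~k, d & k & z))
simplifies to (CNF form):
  d | k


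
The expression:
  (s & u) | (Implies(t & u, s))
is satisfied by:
  {s: True, u: False, t: False}
  {u: False, t: False, s: False}
  {t: True, s: True, u: False}
  {t: True, u: False, s: False}
  {s: True, u: True, t: False}
  {u: True, s: False, t: False}
  {t: True, u: True, s: True}


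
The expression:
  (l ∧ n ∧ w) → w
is always true.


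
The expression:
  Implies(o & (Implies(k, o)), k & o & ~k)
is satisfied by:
  {o: False}


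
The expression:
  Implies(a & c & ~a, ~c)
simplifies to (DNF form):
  True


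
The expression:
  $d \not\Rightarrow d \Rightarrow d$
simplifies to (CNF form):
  $\text{True}$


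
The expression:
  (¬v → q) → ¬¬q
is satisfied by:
  {q: True, v: False}
  {v: False, q: False}
  {v: True, q: True}


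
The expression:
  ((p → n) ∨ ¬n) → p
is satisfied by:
  {p: True}


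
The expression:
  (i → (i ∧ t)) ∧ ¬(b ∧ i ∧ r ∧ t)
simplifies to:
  (t ∧ ¬b) ∨ (t ∧ ¬r) ∨ ¬i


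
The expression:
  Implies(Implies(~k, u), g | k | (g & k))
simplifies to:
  g | k | ~u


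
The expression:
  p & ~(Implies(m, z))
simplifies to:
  m & p & ~z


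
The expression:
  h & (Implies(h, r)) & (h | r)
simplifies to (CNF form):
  h & r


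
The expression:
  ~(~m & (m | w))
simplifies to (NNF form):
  m | ~w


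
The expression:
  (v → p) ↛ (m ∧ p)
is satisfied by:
  {p: False, v: False, m: False}
  {m: True, p: False, v: False}
  {p: True, m: False, v: False}
  {v: True, p: True, m: False}


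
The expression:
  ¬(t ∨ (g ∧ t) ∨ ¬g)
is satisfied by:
  {g: True, t: False}


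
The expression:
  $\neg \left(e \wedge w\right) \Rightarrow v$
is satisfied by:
  {v: True, e: True, w: True}
  {v: True, e: True, w: False}
  {v: True, w: True, e: False}
  {v: True, w: False, e: False}
  {e: True, w: True, v: False}


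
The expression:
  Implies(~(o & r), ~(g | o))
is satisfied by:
  {r: True, g: False, o: False}
  {g: False, o: False, r: False}
  {r: True, o: True, g: False}
  {r: True, o: True, g: True}


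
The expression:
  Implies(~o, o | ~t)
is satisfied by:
  {o: True, t: False}
  {t: False, o: False}
  {t: True, o: True}


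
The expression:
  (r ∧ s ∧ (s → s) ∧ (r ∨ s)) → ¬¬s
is always true.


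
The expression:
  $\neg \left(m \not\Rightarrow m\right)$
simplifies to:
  $\text{True}$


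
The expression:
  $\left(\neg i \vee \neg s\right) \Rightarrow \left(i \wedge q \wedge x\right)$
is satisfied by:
  {i: True, q: True, s: True, x: True}
  {i: True, q: True, s: True, x: False}
  {i: True, s: True, x: True, q: False}
  {i: True, s: True, x: False, q: False}
  {i: True, q: True, x: True, s: False}


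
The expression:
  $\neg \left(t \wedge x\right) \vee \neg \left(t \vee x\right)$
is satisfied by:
  {t: False, x: False}
  {x: True, t: False}
  {t: True, x: False}


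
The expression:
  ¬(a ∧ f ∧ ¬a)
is always true.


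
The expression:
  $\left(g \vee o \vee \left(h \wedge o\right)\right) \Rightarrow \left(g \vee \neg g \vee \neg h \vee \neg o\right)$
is always true.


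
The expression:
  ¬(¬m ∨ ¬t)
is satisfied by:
  {t: True, m: True}


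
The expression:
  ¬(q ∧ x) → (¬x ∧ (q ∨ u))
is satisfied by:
  {q: True, u: True, x: False}
  {q: True, u: False, x: False}
  {x: True, q: True, u: True}
  {x: True, q: True, u: False}
  {u: True, x: False, q: False}


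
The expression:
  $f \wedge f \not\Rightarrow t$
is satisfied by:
  {f: True, t: False}


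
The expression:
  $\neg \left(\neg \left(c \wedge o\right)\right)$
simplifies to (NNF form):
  $c \wedge o$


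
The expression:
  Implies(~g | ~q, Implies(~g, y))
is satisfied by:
  {y: True, g: True}
  {y: True, g: False}
  {g: True, y: False}


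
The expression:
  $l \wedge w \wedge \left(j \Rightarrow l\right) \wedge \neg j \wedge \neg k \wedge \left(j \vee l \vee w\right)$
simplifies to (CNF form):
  $l \wedge w \wedge \neg j \wedge \neg k$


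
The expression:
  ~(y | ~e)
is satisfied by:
  {e: True, y: False}


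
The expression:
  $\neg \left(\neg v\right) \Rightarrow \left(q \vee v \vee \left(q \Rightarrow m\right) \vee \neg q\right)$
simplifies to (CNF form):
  $\text{True}$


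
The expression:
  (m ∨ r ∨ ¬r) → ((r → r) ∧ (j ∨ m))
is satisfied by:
  {m: True, j: True}
  {m: True, j: False}
  {j: True, m: False}


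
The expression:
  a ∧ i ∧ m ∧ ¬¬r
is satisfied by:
  {r: True, m: True, a: True, i: True}


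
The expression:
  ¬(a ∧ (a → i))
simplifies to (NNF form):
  ¬a ∨ ¬i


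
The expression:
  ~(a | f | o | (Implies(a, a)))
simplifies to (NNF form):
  False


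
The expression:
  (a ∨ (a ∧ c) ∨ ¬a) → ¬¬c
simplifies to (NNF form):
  c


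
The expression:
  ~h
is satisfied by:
  {h: False}


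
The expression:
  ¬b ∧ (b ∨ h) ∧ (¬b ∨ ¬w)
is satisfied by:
  {h: True, b: False}


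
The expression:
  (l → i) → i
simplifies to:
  i ∨ l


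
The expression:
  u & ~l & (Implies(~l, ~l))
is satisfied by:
  {u: True, l: False}


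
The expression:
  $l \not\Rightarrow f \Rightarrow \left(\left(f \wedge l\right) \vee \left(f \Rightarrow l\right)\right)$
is always true.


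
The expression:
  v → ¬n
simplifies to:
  ¬n ∨ ¬v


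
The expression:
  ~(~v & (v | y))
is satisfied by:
  {v: True, y: False}
  {y: False, v: False}
  {y: True, v: True}


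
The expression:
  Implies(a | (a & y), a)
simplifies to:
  True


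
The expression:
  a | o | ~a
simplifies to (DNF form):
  True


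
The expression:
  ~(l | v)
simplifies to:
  ~l & ~v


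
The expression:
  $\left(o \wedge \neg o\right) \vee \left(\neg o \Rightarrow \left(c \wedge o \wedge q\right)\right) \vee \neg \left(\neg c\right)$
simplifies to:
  $c \vee o$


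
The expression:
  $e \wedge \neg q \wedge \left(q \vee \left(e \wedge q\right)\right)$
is never true.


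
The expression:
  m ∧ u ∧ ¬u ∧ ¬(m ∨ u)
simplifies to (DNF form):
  False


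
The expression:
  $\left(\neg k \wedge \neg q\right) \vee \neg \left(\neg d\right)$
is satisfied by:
  {d: True, q: False, k: False}
  {d: True, k: True, q: False}
  {d: True, q: True, k: False}
  {d: True, k: True, q: True}
  {k: False, q: False, d: False}


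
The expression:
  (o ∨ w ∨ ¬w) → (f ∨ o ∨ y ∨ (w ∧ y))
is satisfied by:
  {y: True, o: True, f: True}
  {y: True, o: True, f: False}
  {y: True, f: True, o: False}
  {y: True, f: False, o: False}
  {o: True, f: True, y: False}
  {o: True, f: False, y: False}
  {f: True, o: False, y: False}


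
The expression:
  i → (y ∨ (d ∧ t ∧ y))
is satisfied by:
  {y: True, i: False}
  {i: False, y: False}
  {i: True, y: True}


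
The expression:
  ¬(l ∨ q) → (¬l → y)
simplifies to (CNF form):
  l ∨ q ∨ y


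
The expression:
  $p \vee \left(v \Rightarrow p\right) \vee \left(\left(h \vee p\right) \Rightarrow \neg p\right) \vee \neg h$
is always true.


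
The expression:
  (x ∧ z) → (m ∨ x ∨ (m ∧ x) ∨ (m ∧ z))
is always true.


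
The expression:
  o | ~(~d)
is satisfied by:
  {d: True, o: True}
  {d: True, o: False}
  {o: True, d: False}


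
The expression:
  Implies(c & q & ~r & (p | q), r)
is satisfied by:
  {r: True, c: False, q: False}
  {c: False, q: False, r: False}
  {r: True, q: True, c: False}
  {q: True, c: False, r: False}
  {r: True, c: True, q: False}
  {c: True, r: False, q: False}
  {r: True, q: True, c: True}


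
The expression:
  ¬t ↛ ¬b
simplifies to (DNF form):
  b ∧ ¬t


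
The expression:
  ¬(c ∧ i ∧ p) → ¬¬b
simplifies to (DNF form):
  b ∨ (c ∧ i ∧ p)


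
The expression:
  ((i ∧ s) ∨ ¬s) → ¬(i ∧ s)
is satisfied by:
  {s: False, i: False}
  {i: True, s: False}
  {s: True, i: False}


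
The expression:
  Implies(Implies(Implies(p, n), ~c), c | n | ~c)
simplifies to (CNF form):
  True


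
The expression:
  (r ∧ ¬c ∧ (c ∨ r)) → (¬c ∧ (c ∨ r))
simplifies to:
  True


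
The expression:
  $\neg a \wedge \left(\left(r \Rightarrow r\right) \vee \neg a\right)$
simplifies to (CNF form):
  $\neg a$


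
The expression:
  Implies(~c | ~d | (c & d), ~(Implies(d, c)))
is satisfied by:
  {d: True, c: False}


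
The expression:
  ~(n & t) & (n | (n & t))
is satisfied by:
  {n: True, t: False}


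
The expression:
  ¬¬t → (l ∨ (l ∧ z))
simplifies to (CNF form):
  l ∨ ¬t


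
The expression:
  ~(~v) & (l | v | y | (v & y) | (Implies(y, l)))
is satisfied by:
  {v: True}


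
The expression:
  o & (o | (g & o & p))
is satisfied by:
  {o: True}


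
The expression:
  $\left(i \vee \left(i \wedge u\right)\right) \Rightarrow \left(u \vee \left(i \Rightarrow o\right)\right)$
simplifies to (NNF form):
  $o \vee u \vee \neg i$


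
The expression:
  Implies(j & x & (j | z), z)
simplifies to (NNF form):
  z | ~j | ~x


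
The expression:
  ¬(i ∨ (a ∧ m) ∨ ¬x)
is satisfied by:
  {x: True, i: False, m: False, a: False}
  {a: True, x: True, i: False, m: False}
  {m: True, x: True, i: False, a: False}


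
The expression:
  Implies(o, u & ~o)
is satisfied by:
  {o: False}


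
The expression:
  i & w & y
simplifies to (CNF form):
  i & w & y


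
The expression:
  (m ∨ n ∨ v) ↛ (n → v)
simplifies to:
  n ∧ ¬v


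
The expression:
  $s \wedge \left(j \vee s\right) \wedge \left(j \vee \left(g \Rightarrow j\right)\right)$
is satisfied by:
  {j: True, s: True, g: False}
  {s: True, g: False, j: False}
  {g: True, j: True, s: True}


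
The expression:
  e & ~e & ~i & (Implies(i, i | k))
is never true.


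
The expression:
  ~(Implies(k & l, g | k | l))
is never true.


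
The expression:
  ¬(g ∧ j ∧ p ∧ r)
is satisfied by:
  {p: False, g: False, r: False, j: False}
  {j: True, p: False, g: False, r: False}
  {r: True, p: False, g: False, j: False}
  {j: True, r: True, p: False, g: False}
  {g: True, j: False, p: False, r: False}
  {j: True, g: True, p: False, r: False}
  {r: True, g: True, j: False, p: False}
  {j: True, r: True, g: True, p: False}
  {p: True, r: False, g: False, j: False}
  {j: True, p: True, r: False, g: False}
  {r: True, p: True, j: False, g: False}
  {j: True, r: True, p: True, g: False}
  {g: True, p: True, r: False, j: False}
  {j: True, g: True, p: True, r: False}
  {r: True, g: True, p: True, j: False}


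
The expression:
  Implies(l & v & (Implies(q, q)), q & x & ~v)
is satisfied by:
  {l: False, v: False}
  {v: True, l: False}
  {l: True, v: False}


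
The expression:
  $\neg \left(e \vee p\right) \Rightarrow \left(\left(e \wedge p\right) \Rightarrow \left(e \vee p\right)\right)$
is always true.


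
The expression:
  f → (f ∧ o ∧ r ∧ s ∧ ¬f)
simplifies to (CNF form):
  ¬f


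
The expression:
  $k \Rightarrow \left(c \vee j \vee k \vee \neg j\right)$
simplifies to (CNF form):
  $\text{True}$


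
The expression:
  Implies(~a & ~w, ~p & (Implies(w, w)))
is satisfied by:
  {a: True, w: True, p: False}
  {a: True, p: False, w: False}
  {w: True, p: False, a: False}
  {w: False, p: False, a: False}
  {a: True, w: True, p: True}
  {a: True, p: True, w: False}
  {w: True, p: True, a: False}


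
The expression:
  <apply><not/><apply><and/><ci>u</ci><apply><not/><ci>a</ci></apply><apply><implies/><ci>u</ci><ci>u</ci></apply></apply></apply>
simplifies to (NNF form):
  <apply><or/><ci>a</ci><apply><not/><ci>u</ci></apply></apply>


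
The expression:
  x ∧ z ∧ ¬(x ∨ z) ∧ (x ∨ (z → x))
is never true.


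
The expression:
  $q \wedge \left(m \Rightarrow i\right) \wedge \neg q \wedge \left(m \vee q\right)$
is never true.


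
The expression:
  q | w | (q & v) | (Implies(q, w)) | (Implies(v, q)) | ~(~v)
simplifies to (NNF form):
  True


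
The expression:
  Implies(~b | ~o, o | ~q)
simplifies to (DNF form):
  o | ~q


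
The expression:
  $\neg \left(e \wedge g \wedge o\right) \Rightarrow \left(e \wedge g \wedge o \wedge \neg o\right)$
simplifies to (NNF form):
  $e \wedge g \wedge o$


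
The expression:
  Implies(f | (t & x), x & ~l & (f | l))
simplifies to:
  (~f & ~t) | (~f & ~x) | (f & x & ~l)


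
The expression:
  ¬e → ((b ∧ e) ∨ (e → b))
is always true.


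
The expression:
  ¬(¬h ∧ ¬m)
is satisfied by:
  {m: True, h: True}
  {m: True, h: False}
  {h: True, m: False}


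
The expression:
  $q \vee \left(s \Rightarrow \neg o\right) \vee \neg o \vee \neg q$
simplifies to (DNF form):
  $\text{True}$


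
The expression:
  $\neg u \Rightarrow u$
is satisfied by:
  {u: True}


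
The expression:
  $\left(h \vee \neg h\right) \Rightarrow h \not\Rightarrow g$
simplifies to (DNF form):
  $h \wedge \neg g$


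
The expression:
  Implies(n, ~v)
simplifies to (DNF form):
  ~n | ~v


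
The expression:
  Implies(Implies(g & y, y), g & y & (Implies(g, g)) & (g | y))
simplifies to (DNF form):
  g & y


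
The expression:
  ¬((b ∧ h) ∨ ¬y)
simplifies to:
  y ∧ (¬b ∨ ¬h)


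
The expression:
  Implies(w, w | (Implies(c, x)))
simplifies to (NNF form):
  True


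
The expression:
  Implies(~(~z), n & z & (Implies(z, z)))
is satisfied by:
  {n: True, z: False}
  {z: False, n: False}
  {z: True, n: True}


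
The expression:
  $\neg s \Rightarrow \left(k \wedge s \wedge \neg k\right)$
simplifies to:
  $s$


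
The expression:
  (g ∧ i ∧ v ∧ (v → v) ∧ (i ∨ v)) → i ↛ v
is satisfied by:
  {g: False, v: False, i: False}
  {i: True, g: False, v: False}
  {v: True, g: False, i: False}
  {i: True, v: True, g: False}
  {g: True, i: False, v: False}
  {i: True, g: True, v: False}
  {v: True, g: True, i: False}


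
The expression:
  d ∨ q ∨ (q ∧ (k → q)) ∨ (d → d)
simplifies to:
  True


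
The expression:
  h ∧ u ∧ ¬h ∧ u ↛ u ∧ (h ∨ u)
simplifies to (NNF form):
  False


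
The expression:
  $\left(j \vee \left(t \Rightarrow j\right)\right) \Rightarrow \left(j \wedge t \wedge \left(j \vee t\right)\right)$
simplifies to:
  $t$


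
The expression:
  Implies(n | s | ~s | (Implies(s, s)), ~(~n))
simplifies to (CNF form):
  n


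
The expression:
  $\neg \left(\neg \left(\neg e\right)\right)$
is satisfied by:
  {e: False}


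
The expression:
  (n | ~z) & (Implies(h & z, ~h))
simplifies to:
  ~z | (n & ~h)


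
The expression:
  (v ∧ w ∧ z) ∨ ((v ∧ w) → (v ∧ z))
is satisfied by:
  {z: True, w: False, v: False}
  {w: False, v: False, z: False}
  {z: True, v: True, w: False}
  {v: True, w: False, z: False}
  {z: True, w: True, v: False}
  {w: True, z: False, v: False}
  {z: True, v: True, w: True}


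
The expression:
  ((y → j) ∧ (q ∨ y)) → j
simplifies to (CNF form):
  j ∨ y ∨ ¬q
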